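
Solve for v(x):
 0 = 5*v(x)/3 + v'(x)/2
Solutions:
 v(x) = C1*exp(-10*x/3)


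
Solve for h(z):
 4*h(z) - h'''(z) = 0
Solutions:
 h(z) = C3*exp(2^(2/3)*z) + (C1*sin(2^(2/3)*sqrt(3)*z/2) + C2*cos(2^(2/3)*sqrt(3)*z/2))*exp(-2^(2/3)*z/2)


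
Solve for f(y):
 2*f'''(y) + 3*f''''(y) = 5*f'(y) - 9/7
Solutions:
 f(y) = C1 + C4*exp(y) + 9*y/35 + (C2*sin(sqrt(35)*y/6) + C3*cos(sqrt(35)*y/6))*exp(-5*y/6)


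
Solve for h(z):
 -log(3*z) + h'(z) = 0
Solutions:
 h(z) = C1 + z*log(z) - z + z*log(3)


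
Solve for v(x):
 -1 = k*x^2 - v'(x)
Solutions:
 v(x) = C1 + k*x^3/3 + x


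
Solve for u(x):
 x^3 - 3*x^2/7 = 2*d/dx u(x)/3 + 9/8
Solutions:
 u(x) = C1 + 3*x^4/8 - 3*x^3/14 - 27*x/16


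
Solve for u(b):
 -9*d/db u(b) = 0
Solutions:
 u(b) = C1


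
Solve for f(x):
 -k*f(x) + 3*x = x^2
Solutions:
 f(x) = x*(3 - x)/k


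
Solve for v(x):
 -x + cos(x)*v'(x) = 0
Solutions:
 v(x) = C1 + Integral(x/cos(x), x)


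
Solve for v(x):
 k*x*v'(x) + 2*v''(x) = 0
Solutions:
 v(x) = Piecewise((-sqrt(pi)*C1*erf(sqrt(k)*x/2)/sqrt(k) - C2, (k > 0) | (k < 0)), (-C1*x - C2, True))


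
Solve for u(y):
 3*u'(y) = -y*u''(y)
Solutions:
 u(y) = C1 + C2/y^2


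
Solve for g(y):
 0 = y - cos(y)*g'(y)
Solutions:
 g(y) = C1 + Integral(y/cos(y), y)


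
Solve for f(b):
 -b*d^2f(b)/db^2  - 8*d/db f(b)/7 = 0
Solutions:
 f(b) = C1 + C2/b^(1/7)


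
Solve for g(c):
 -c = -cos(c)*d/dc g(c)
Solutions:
 g(c) = C1 + Integral(c/cos(c), c)


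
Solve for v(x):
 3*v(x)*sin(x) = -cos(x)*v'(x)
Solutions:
 v(x) = C1*cos(x)^3


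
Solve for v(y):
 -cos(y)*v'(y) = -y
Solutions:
 v(y) = C1 + Integral(y/cos(y), y)


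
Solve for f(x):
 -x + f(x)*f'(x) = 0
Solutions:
 f(x) = -sqrt(C1 + x^2)
 f(x) = sqrt(C1 + x^2)


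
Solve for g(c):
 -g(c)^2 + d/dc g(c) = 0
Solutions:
 g(c) = -1/(C1 + c)


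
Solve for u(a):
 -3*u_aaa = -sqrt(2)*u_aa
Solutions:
 u(a) = C1 + C2*a + C3*exp(sqrt(2)*a/3)


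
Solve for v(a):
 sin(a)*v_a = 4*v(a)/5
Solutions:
 v(a) = C1*(cos(a) - 1)^(2/5)/(cos(a) + 1)^(2/5)


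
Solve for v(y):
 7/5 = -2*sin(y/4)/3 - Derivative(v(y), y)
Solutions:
 v(y) = C1 - 7*y/5 + 8*cos(y/4)/3


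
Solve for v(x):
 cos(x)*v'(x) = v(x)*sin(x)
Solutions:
 v(x) = C1/cos(x)


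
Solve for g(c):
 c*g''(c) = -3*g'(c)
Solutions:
 g(c) = C1 + C2/c^2


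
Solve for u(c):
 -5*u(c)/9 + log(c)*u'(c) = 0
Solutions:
 u(c) = C1*exp(5*li(c)/9)


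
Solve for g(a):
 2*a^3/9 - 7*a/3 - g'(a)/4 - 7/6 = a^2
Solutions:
 g(a) = C1 + 2*a^4/9 - 4*a^3/3 - 14*a^2/3 - 14*a/3


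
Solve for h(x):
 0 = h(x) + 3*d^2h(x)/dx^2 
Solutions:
 h(x) = C1*sin(sqrt(3)*x/3) + C2*cos(sqrt(3)*x/3)


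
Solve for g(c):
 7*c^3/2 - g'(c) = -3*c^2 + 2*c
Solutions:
 g(c) = C1 + 7*c^4/8 + c^3 - c^2


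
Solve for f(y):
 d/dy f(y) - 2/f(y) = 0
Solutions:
 f(y) = -sqrt(C1 + 4*y)
 f(y) = sqrt(C1 + 4*y)


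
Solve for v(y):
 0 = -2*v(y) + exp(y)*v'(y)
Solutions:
 v(y) = C1*exp(-2*exp(-y))


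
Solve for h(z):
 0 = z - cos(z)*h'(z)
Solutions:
 h(z) = C1 + Integral(z/cos(z), z)


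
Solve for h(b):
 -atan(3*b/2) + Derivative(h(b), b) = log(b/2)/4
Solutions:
 h(b) = C1 + b*log(b)/4 + b*atan(3*b/2) - b/4 - b*log(2)/4 - log(9*b^2 + 4)/3


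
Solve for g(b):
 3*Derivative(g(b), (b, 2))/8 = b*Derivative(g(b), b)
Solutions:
 g(b) = C1 + C2*erfi(2*sqrt(3)*b/3)


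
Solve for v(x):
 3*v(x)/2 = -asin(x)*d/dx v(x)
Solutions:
 v(x) = C1*exp(-3*Integral(1/asin(x), x)/2)


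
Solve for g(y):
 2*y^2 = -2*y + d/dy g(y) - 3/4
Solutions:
 g(y) = C1 + 2*y^3/3 + y^2 + 3*y/4


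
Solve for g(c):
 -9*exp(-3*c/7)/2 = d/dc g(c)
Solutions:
 g(c) = C1 + 21*exp(-3*c/7)/2


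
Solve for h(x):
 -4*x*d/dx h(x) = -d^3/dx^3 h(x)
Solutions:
 h(x) = C1 + Integral(C2*airyai(2^(2/3)*x) + C3*airybi(2^(2/3)*x), x)


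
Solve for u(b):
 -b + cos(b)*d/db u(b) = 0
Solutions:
 u(b) = C1 + Integral(b/cos(b), b)


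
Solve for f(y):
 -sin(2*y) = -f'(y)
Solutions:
 f(y) = C1 - cos(2*y)/2


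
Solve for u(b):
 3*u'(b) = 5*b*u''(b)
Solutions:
 u(b) = C1 + C2*b^(8/5)


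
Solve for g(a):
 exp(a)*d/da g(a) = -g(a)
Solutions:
 g(a) = C1*exp(exp(-a))


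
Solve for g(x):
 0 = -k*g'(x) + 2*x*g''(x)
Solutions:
 g(x) = C1 + x^(re(k)/2 + 1)*(C2*sin(log(x)*Abs(im(k))/2) + C3*cos(log(x)*im(k)/2))


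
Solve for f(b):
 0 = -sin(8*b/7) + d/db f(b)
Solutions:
 f(b) = C1 - 7*cos(8*b/7)/8


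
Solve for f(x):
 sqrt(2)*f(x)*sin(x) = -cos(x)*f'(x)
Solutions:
 f(x) = C1*cos(x)^(sqrt(2))


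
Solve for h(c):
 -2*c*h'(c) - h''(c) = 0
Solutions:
 h(c) = C1 + C2*erf(c)


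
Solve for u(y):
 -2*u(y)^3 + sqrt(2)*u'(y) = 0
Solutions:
 u(y) = -sqrt(2)*sqrt(-1/(C1 + sqrt(2)*y))/2
 u(y) = sqrt(2)*sqrt(-1/(C1 + sqrt(2)*y))/2


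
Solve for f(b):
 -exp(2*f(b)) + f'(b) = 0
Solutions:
 f(b) = log(-sqrt(-1/(C1 + b))) - log(2)/2
 f(b) = log(-1/(C1 + b))/2 - log(2)/2


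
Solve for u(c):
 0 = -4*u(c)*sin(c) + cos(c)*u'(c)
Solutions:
 u(c) = C1/cos(c)^4


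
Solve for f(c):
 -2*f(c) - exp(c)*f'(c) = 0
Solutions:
 f(c) = C1*exp(2*exp(-c))


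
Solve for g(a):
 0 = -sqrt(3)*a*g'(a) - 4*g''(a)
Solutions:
 g(a) = C1 + C2*erf(sqrt(2)*3^(1/4)*a/4)


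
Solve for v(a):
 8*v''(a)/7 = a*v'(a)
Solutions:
 v(a) = C1 + C2*erfi(sqrt(7)*a/4)


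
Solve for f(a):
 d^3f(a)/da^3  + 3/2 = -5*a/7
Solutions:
 f(a) = C1 + C2*a + C3*a^2 - 5*a^4/168 - a^3/4


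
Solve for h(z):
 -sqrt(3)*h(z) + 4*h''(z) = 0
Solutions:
 h(z) = C1*exp(-3^(1/4)*z/2) + C2*exp(3^(1/4)*z/2)


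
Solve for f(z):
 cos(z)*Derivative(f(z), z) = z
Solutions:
 f(z) = C1 + Integral(z/cos(z), z)


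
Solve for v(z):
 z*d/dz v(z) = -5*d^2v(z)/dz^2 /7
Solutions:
 v(z) = C1 + C2*erf(sqrt(70)*z/10)


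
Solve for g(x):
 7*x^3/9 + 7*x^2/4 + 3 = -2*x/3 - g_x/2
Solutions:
 g(x) = C1 - 7*x^4/18 - 7*x^3/6 - 2*x^2/3 - 6*x


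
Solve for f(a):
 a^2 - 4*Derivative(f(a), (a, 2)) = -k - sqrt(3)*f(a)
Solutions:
 f(a) = C1*exp(-3^(1/4)*a/2) + C2*exp(3^(1/4)*a/2) - sqrt(3)*a^2/3 - sqrt(3)*k/3 - 8/3


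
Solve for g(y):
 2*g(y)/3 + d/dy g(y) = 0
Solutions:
 g(y) = C1*exp(-2*y/3)


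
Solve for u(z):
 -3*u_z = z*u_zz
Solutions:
 u(z) = C1 + C2/z^2


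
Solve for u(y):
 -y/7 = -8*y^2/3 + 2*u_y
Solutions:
 u(y) = C1 + 4*y^3/9 - y^2/28


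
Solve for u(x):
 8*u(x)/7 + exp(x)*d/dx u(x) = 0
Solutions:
 u(x) = C1*exp(8*exp(-x)/7)


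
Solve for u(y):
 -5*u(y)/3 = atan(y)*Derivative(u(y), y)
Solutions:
 u(y) = C1*exp(-5*Integral(1/atan(y), y)/3)


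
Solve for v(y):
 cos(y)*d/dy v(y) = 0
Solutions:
 v(y) = C1


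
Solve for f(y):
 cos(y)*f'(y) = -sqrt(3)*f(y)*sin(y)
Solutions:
 f(y) = C1*cos(y)^(sqrt(3))


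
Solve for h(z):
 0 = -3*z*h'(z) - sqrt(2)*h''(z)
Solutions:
 h(z) = C1 + C2*erf(2^(1/4)*sqrt(3)*z/2)


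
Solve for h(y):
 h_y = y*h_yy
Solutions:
 h(y) = C1 + C2*y^2


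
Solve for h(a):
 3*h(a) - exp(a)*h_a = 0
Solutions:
 h(a) = C1*exp(-3*exp(-a))


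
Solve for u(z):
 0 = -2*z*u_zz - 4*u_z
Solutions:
 u(z) = C1 + C2/z


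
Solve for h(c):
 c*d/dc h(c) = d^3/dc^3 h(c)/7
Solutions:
 h(c) = C1 + Integral(C2*airyai(7^(1/3)*c) + C3*airybi(7^(1/3)*c), c)


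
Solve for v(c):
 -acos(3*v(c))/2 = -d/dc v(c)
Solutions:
 Integral(1/acos(3*_y), (_y, v(c))) = C1 + c/2


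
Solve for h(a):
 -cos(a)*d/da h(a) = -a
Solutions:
 h(a) = C1 + Integral(a/cos(a), a)


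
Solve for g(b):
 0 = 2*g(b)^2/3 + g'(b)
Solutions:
 g(b) = 3/(C1 + 2*b)


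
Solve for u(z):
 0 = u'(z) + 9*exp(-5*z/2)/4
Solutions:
 u(z) = C1 + 9*exp(-5*z/2)/10


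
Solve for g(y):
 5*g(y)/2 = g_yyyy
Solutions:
 g(y) = C1*exp(-2^(3/4)*5^(1/4)*y/2) + C2*exp(2^(3/4)*5^(1/4)*y/2) + C3*sin(2^(3/4)*5^(1/4)*y/2) + C4*cos(2^(3/4)*5^(1/4)*y/2)


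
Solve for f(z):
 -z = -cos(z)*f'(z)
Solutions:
 f(z) = C1 + Integral(z/cos(z), z)


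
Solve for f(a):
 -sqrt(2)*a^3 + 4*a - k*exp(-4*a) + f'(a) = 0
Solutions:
 f(a) = C1 + sqrt(2)*a^4/4 - 2*a^2 - k*exp(-4*a)/4


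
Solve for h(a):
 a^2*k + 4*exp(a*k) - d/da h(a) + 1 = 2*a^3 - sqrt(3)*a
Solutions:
 h(a) = C1 - a^4/2 + a^3*k/3 + sqrt(3)*a^2/2 + a + 4*exp(a*k)/k


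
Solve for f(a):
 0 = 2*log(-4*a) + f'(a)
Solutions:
 f(a) = C1 - 2*a*log(-a) + 2*a*(1 - 2*log(2))


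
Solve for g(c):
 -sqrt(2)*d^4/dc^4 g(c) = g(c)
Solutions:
 g(c) = (C1*sin(2^(3/8)*c/2) + C2*cos(2^(3/8)*c/2))*exp(-2^(3/8)*c/2) + (C3*sin(2^(3/8)*c/2) + C4*cos(2^(3/8)*c/2))*exp(2^(3/8)*c/2)


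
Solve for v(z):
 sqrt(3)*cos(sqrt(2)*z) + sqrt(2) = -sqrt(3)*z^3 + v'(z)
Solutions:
 v(z) = C1 + sqrt(3)*z^4/4 + sqrt(2)*z + sqrt(6)*sin(sqrt(2)*z)/2


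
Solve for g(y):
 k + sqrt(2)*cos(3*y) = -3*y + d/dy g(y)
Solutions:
 g(y) = C1 + k*y + 3*y^2/2 + sqrt(2)*sin(3*y)/3


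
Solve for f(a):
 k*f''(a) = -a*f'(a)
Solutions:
 f(a) = C1 + C2*sqrt(k)*erf(sqrt(2)*a*sqrt(1/k)/2)


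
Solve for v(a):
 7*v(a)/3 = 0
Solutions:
 v(a) = 0


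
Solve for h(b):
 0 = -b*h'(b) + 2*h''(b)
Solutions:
 h(b) = C1 + C2*erfi(b/2)


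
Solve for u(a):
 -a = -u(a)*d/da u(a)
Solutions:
 u(a) = -sqrt(C1 + a^2)
 u(a) = sqrt(C1 + a^2)


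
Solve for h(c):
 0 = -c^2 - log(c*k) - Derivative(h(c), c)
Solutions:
 h(c) = C1 - c^3/3 - c*log(c*k) + c


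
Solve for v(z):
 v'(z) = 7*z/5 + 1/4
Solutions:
 v(z) = C1 + 7*z^2/10 + z/4


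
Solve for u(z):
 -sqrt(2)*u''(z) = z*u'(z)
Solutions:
 u(z) = C1 + C2*erf(2^(1/4)*z/2)


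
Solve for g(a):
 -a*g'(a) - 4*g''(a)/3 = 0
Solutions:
 g(a) = C1 + C2*erf(sqrt(6)*a/4)


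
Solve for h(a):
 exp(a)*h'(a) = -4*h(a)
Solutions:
 h(a) = C1*exp(4*exp(-a))


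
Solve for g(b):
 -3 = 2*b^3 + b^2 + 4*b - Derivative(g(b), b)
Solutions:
 g(b) = C1 + b^4/2 + b^3/3 + 2*b^2 + 3*b


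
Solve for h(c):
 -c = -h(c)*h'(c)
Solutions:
 h(c) = -sqrt(C1 + c^2)
 h(c) = sqrt(C1 + c^2)


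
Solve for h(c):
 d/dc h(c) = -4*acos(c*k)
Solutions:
 h(c) = C1 - 4*Piecewise((c*acos(c*k) - sqrt(-c^2*k^2 + 1)/k, Ne(k, 0)), (pi*c/2, True))


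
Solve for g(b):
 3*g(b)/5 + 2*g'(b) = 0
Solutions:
 g(b) = C1*exp(-3*b/10)


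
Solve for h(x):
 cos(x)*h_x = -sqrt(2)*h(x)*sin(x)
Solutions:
 h(x) = C1*cos(x)^(sqrt(2))


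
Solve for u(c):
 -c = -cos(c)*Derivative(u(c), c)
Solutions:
 u(c) = C1 + Integral(c/cos(c), c)


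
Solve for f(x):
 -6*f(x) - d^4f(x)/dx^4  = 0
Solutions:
 f(x) = (C1*sin(2^(3/4)*3^(1/4)*x/2) + C2*cos(2^(3/4)*3^(1/4)*x/2))*exp(-2^(3/4)*3^(1/4)*x/2) + (C3*sin(2^(3/4)*3^(1/4)*x/2) + C4*cos(2^(3/4)*3^(1/4)*x/2))*exp(2^(3/4)*3^(1/4)*x/2)


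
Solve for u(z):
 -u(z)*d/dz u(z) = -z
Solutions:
 u(z) = -sqrt(C1 + z^2)
 u(z) = sqrt(C1 + z^2)


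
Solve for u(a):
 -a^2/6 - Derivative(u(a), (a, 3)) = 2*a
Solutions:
 u(a) = C1 + C2*a + C3*a^2 - a^5/360 - a^4/12


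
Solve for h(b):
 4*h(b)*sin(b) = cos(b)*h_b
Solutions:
 h(b) = C1/cos(b)^4


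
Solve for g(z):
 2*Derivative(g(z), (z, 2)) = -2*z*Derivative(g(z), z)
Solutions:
 g(z) = C1 + C2*erf(sqrt(2)*z/2)


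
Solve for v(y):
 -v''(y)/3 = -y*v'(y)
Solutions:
 v(y) = C1 + C2*erfi(sqrt(6)*y/2)


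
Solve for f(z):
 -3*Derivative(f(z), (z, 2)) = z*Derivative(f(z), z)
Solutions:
 f(z) = C1 + C2*erf(sqrt(6)*z/6)


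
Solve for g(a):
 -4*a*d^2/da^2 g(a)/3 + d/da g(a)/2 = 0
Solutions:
 g(a) = C1 + C2*a^(11/8)


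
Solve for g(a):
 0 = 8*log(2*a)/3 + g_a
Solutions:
 g(a) = C1 - 8*a*log(a)/3 - 8*a*log(2)/3 + 8*a/3


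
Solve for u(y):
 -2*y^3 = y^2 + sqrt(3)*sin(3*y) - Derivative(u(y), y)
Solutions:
 u(y) = C1 + y^4/2 + y^3/3 - sqrt(3)*cos(3*y)/3


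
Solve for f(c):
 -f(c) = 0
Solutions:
 f(c) = 0


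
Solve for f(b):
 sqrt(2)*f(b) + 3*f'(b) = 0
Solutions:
 f(b) = C1*exp(-sqrt(2)*b/3)


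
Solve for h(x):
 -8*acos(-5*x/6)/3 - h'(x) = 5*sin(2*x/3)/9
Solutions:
 h(x) = C1 - 8*x*acos(-5*x/6)/3 - 8*sqrt(36 - 25*x^2)/15 + 5*cos(2*x/3)/6


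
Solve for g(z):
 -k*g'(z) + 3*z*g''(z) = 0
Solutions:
 g(z) = C1 + z^(re(k)/3 + 1)*(C2*sin(log(z)*Abs(im(k))/3) + C3*cos(log(z)*im(k)/3))


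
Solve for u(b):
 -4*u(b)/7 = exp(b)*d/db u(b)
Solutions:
 u(b) = C1*exp(4*exp(-b)/7)


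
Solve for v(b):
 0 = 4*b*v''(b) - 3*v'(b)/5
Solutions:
 v(b) = C1 + C2*b^(23/20)


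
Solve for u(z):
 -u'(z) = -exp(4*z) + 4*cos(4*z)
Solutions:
 u(z) = C1 + exp(4*z)/4 - sin(4*z)


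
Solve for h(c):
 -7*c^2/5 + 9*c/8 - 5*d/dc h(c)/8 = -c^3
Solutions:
 h(c) = C1 + 2*c^4/5 - 56*c^3/75 + 9*c^2/10


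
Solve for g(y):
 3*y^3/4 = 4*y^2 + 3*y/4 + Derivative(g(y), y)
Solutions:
 g(y) = C1 + 3*y^4/16 - 4*y^3/3 - 3*y^2/8


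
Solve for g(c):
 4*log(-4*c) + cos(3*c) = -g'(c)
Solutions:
 g(c) = C1 - 4*c*log(-c) - 8*c*log(2) + 4*c - sin(3*c)/3


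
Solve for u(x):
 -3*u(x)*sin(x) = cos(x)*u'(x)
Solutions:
 u(x) = C1*cos(x)^3


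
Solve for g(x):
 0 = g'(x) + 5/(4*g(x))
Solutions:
 g(x) = -sqrt(C1 - 10*x)/2
 g(x) = sqrt(C1 - 10*x)/2


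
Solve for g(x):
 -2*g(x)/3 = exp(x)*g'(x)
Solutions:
 g(x) = C1*exp(2*exp(-x)/3)


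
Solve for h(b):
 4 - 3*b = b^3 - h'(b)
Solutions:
 h(b) = C1 + b^4/4 + 3*b^2/2 - 4*b


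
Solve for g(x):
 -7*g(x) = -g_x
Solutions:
 g(x) = C1*exp(7*x)


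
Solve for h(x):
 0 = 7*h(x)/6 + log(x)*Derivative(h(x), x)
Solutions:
 h(x) = C1*exp(-7*li(x)/6)


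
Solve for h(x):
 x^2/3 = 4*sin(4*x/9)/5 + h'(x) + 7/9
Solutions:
 h(x) = C1 + x^3/9 - 7*x/9 + 9*cos(4*x/9)/5


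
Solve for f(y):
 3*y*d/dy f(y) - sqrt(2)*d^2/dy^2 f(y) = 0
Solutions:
 f(y) = C1 + C2*erfi(2^(1/4)*sqrt(3)*y/2)


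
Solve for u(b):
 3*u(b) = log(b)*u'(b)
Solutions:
 u(b) = C1*exp(3*li(b))


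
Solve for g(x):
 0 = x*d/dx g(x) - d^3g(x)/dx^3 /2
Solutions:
 g(x) = C1 + Integral(C2*airyai(2^(1/3)*x) + C3*airybi(2^(1/3)*x), x)


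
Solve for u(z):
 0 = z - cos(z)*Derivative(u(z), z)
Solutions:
 u(z) = C1 + Integral(z/cos(z), z)


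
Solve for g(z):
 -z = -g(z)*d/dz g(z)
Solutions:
 g(z) = -sqrt(C1 + z^2)
 g(z) = sqrt(C1 + z^2)


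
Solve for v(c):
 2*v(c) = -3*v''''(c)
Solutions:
 v(c) = (C1*sin(6^(3/4)*c/6) + C2*cos(6^(3/4)*c/6))*exp(-6^(3/4)*c/6) + (C3*sin(6^(3/4)*c/6) + C4*cos(6^(3/4)*c/6))*exp(6^(3/4)*c/6)


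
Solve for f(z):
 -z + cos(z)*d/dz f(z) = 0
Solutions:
 f(z) = C1 + Integral(z/cos(z), z)


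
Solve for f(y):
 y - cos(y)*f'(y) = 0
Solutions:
 f(y) = C1 + Integral(y/cos(y), y)


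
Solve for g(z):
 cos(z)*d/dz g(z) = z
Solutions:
 g(z) = C1 + Integral(z/cos(z), z)


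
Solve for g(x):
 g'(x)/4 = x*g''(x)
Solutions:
 g(x) = C1 + C2*x^(5/4)


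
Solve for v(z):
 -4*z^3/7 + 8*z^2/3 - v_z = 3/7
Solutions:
 v(z) = C1 - z^4/7 + 8*z^3/9 - 3*z/7


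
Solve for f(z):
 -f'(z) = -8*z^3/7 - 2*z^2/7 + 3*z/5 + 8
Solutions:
 f(z) = C1 + 2*z^4/7 + 2*z^3/21 - 3*z^2/10 - 8*z


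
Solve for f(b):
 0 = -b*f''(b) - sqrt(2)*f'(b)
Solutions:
 f(b) = C1 + C2*b^(1 - sqrt(2))


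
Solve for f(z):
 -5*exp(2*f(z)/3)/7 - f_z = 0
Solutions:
 f(z) = 3*log(-sqrt(-1/(C1 - 5*z))) - 3*log(2) + 3*log(42)/2
 f(z) = 3*log(-1/(C1 - 5*z))/2 - 3*log(2) + 3*log(42)/2


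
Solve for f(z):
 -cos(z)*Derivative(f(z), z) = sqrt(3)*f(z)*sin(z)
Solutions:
 f(z) = C1*cos(z)^(sqrt(3))


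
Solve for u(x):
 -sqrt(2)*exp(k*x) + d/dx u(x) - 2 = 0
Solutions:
 u(x) = C1 + 2*x + sqrt(2)*exp(k*x)/k


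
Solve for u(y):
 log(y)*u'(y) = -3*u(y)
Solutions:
 u(y) = C1*exp(-3*li(y))


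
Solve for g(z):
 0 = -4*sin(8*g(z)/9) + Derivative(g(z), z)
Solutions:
 -4*z + 9*log(cos(8*g(z)/9) - 1)/16 - 9*log(cos(8*g(z)/9) + 1)/16 = C1


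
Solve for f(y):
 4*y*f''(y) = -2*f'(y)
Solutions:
 f(y) = C1 + C2*sqrt(y)


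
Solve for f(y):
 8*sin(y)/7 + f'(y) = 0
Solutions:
 f(y) = C1 + 8*cos(y)/7


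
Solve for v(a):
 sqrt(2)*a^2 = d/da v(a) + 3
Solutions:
 v(a) = C1 + sqrt(2)*a^3/3 - 3*a


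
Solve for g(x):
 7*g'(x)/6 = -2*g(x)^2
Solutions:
 g(x) = 7/(C1 + 12*x)


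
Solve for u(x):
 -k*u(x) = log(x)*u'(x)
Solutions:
 u(x) = C1*exp(-k*li(x))


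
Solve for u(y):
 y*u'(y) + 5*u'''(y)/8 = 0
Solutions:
 u(y) = C1 + Integral(C2*airyai(-2*5^(2/3)*y/5) + C3*airybi(-2*5^(2/3)*y/5), y)


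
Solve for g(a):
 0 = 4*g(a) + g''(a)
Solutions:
 g(a) = C1*sin(2*a) + C2*cos(2*a)


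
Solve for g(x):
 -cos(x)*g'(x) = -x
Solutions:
 g(x) = C1 + Integral(x/cos(x), x)


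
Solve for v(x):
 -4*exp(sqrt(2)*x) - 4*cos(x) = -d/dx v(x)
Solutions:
 v(x) = C1 + 2*sqrt(2)*exp(sqrt(2)*x) + 4*sin(x)


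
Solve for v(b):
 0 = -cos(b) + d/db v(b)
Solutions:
 v(b) = C1 + sin(b)


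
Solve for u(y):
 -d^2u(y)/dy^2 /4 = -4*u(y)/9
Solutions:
 u(y) = C1*exp(-4*y/3) + C2*exp(4*y/3)


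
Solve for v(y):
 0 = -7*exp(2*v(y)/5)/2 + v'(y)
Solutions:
 v(y) = 5*log(-sqrt(-1/(C1 + 7*y))) + 5*log(5)/2
 v(y) = 5*log(-1/(C1 + 7*y))/2 + 5*log(5)/2


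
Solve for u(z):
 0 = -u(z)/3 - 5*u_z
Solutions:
 u(z) = C1*exp(-z/15)


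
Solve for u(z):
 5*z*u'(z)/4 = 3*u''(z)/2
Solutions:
 u(z) = C1 + C2*erfi(sqrt(15)*z/6)


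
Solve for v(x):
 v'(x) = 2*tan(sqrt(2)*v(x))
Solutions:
 v(x) = sqrt(2)*(pi - asin(C1*exp(2*sqrt(2)*x)))/2
 v(x) = sqrt(2)*asin(C1*exp(2*sqrt(2)*x))/2


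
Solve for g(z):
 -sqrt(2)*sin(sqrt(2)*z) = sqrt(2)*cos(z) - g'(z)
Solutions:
 g(z) = C1 + sqrt(2)*sin(z) - cos(sqrt(2)*z)


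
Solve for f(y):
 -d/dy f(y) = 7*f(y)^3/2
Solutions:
 f(y) = -sqrt(-1/(C1 - 7*y))
 f(y) = sqrt(-1/(C1 - 7*y))


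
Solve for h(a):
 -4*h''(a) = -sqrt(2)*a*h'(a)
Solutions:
 h(a) = C1 + C2*erfi(2^(3/4)*a/4)


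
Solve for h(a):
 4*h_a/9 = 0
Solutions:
 h(a) = C1


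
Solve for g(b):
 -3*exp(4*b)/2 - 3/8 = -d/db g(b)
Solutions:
 g(b) = C1 + 3*b/8 + 3*exp(4*b)/8


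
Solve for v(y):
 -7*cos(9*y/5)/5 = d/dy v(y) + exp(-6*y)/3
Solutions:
 v(y) = C1 - 7*sin(9*y/5)/9 + exp(-6*y)/18


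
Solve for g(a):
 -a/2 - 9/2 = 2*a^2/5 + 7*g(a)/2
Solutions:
 g(a) = -4*a^2/35 - a/7 - 9/7


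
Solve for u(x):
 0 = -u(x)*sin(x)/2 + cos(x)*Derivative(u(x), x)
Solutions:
 u(x) = C1/sqrt(cos(x))


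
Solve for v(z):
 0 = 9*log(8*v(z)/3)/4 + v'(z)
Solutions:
 4*Integral(1/(log(_y) - log(3) + 3*log(2)), (_y, v(z)))/9 = C1 - z


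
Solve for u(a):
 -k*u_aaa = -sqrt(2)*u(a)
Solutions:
 u(a) = C1*exp(2^(1/6)*a*(1/k)^(1/3)) + C2*exp(2^(1/6)*a*(-1 + sqrt(3)*I)*(1/k)^(1/3)/2) + C3*exp(-2^(1/6)*a*(1 + sqrt(3)*I)*(1/k)^(1/3)/2)


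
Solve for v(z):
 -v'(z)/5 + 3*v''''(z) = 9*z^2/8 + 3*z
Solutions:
 v(z) = C1 + C4*exp(15^(2/3)*z/15) - 15*z^3/8 - 15*z^2/2 + (C2*sin(3^(1/6)*5^(2/3)*z/10) + C3*cos(3^(1/6)*5^(2/3)*z/10))*exp(-15^(2/3)*z/30)


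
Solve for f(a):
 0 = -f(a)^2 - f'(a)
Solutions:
 f(a) = 1/(C1 + a)


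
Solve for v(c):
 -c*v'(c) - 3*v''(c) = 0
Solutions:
 v(c) = C1 + C2*erf(sqrt(6)*c/6)


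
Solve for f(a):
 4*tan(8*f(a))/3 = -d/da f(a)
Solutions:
 f(a) = -asin(C1*exp(-32*a/3))/8 + pi/8
 f(a) = asin(C1*exp(-32*a/3))/8


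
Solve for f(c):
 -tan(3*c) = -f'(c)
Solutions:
 f(c) = C1 - log(cos(3*c))/3


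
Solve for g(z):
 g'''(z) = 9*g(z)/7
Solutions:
 g(z) = C3*exp(21^(2/3)*z/7) + (C1*sin(3*3^(1/6)*7^(2/3)*z/14) + C2*cos(3*3^(1/6)*7^(2/3)*z/14))*exp(-21^(2/3)*z/14)


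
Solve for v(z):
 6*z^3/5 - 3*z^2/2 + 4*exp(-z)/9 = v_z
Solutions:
 v(z) = C1 + 3*z^4/10 - z^3/2 - 4*exp(-z)/9


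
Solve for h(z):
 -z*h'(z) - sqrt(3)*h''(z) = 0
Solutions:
 h(z) = C1 + C2*erf(sqrt(2)*3^(3/4)*z/6)


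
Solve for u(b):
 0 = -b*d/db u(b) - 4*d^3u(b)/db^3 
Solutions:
 u(b) = C1 + Integral(C2*airyai(-2^(1/3)*b/2) + C3*airybi(-2^(1/3)*b/2), b)


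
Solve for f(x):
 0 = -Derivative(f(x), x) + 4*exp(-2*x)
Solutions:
 f(x) = C1 - 2*exp(-2*x)


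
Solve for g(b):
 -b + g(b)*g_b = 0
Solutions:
 g(b) = -sqrt(C1 + b^2)
 g(b) = sqrt(C1 + b^2)


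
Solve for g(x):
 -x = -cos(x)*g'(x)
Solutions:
 g(x) = C1 + Integral(x/cos(x), x)


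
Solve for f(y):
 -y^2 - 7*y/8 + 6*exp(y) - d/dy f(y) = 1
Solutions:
 f(y) = C1 - y^3/3 - 7*y^2/16 - y + 6*exp(y)


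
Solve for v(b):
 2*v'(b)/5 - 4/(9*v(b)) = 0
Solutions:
 v(b) = -sqrt(C1 + 20*b)/3
 v(b) = sqrt(C1 + 20*b)/3


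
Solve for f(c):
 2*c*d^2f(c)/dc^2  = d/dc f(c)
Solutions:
 f(c) = C1 + C2*c^(3/2)


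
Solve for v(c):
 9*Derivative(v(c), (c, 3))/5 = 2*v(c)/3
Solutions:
 v(c) = C3*exp(10^(1/3)*c/3) + (C1*sin(10^(1/3)*sqrt(3)*c/6) + C2*cos(10^(1/3)*sqrt(3)*c/6))*exp(-10^(1/3)*c/6)


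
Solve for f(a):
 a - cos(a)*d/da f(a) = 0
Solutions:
 f(a) = C1 + Integral(a/cos(a), a)


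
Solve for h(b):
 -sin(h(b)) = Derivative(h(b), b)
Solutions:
 h(b) = -acos((-C1 - exp(2*b))/(C1 - exp(2*b))) + 2*pi
 h(b) = acos((-C1 - exp(2*b))/(C1 - exp(2*b)))


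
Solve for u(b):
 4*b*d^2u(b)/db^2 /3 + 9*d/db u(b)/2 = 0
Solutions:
 u(b) = C1 + C2/b^(19/8)


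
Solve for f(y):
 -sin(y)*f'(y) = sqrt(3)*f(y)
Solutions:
 f(y) = C1*(cos(y) + 1)^(sqrt(3)/2)/(cos(y) - 1)^(sqrt(3)/2)


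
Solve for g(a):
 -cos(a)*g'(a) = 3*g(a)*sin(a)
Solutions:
 g(a) = C1*cos(a)^3


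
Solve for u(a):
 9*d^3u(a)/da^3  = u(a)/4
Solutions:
 u(a) = C3*exp(6^(1/3)*a/6) + (C1*sin(2^(1/3)*3^(5/6)*a/12) + C2*cos(2^(1/3)*3^(5/6)*a/12))*exp(-6^(1/3)*a/12)


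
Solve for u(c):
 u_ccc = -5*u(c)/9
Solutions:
 u(c) = C3*exp(-15^(1/3)*c/3) + (C1*sin(3^(5/6)*5^(1/3)*c/6) + C2*cos(3^(5/6)*5^(1/3)*c/6))*exp(15^(1/3)*c/6)


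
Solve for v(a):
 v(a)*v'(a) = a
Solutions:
 v(a) = -sqrt(C1 + a^2)
 v(a) = sqrt(C1 + a^2)


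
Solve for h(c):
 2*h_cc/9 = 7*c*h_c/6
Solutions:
 h(c) = C1 + C2*erfi(sqrt(42)*c/4)


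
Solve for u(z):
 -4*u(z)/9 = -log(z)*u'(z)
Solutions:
 u(z) = C1*exp(4*li(z)/9)


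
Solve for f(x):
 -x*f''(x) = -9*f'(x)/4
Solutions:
 f(x) = C1 + C2*x^(13/4)


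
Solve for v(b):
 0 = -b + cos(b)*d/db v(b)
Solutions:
 v(b) = C1 + Integral(b/cos(b), b)


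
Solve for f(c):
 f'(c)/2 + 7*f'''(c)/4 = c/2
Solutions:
 f(c) = C1 + C2*sin(sqrt(14)*c/7) + C3*cos(sqrt(14)*c/7) + c^2/2


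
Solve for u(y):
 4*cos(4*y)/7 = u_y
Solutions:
 u(y) = C1 + sin(4*y)/7


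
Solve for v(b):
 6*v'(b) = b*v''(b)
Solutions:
 v(b) = C1 + C2*b^7


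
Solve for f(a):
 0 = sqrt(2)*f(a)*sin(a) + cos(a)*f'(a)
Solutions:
 f(a) = C1*cos(a)^(sqrt(2))


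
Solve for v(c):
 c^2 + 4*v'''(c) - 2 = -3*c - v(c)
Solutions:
 v(c) = C3*exp(-2^(1/3)*c/2) - c^2 - 3*c + (C1*sin(2^(1/3)*sqrt(3)*c/4) + C2*cos(2^(1/3)*sqrt(3)*c/4))*exp(2^(1/3)*c/4) + 2


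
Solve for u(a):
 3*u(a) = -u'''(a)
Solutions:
 u(a) = C3*exp(-3^(1/3)*a) + (C1*sin(3^(5/6)*a/2) + C2*cos(3^(5/6)*a/2))*exp(3^(1/3)*a/2)


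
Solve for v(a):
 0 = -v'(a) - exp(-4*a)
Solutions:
 v(a) = C1 + exp(-4*a)/4


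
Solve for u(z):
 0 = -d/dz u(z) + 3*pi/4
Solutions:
 u(z) = C1 + 3*pi*z/4


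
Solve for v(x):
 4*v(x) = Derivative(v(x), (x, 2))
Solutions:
 v(x) = C1*exp(-2*x) + C2*exp(2*x)


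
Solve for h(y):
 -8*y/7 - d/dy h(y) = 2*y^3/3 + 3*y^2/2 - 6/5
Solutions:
 h(y) = C1 - y^4/6 - y^3/2 - 4*y^2/7 + 6*y/5


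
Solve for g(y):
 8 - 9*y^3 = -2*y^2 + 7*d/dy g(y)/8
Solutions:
 g(y) = C1 - 18*y^4/7 + 16*y^3/21 + 64*y/7


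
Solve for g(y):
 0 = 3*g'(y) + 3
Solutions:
 g(y) = C1 - y


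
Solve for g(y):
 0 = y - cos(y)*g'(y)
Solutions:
 g(y) = C1 + Integral(y/cos(y), y)


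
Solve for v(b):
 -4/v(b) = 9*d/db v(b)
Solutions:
 v(b) = -sqrt(C1 - 8*b)/3
 v(b) = sqrt(C1 - 8*b)/3


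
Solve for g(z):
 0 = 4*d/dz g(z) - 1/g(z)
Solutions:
 g(z) = -sqrt(C1 + 2*z)/2
 g(z) = sqrt(C1 + 2*z)/2


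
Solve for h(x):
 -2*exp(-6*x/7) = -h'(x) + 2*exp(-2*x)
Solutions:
 h(x) = C1 - exp(-2*x) - 7*exp(-6*x/7)/3


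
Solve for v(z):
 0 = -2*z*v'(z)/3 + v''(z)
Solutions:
 v(z) = C1 + C2*erfi(sqrt(3)*z/3)


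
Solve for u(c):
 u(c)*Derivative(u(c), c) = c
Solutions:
 u(c) = -sqrt(C1 + c^2)
 u(c) = sqrt(C1 + c^2)


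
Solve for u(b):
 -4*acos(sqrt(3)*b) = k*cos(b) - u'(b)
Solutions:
 u(b) = C1 + 4*b*acos(sqrt(3)*b) + k*sin(b) - 4*sqrt(3)*sqrt(1 - 3*b^2)/3


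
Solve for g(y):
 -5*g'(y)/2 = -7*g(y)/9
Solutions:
 g(y) = C1*exp(14*y/45)


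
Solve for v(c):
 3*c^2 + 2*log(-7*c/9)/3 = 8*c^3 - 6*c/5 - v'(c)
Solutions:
 v(c) = C1 + 2*c^4 - c^3 - 3*c^2/5 - 2*c*log(-c)/3 + c*(-log(7) + 2/3 + log(21)/3 + log(3))


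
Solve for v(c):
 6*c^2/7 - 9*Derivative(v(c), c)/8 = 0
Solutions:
 v(c) = C1 + 16*c^3/63


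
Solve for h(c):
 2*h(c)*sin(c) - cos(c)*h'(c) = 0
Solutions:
 h(c) = C1/cos(c)^2


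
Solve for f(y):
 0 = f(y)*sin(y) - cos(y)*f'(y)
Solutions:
 f(y) = C1/cos(y)


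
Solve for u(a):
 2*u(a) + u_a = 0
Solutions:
 u(a) = C1*exp(-2*a)


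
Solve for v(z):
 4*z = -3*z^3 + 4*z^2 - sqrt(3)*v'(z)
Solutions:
 v(z) = C1 - sqrt(3)*z^4/4 + 4*sqrt(3)*z^3/9 - 2*sqrt(3)*z^2/3


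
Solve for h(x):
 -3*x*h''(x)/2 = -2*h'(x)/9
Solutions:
 h(x) = C1 + C2*x^(31/27)


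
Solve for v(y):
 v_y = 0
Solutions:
 v(y) = C1


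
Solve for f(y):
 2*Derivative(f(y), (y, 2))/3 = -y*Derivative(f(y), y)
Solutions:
 f(y) = C1 + C2*erf(sqrt(3)*y/2)


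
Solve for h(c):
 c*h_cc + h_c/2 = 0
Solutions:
 h(c) = C1 + C2*sqrt(c)


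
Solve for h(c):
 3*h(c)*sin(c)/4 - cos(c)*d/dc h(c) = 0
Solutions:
 h(c) = C1/cos(c)^(3/4)


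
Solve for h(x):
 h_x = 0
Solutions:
 h(x) = C1


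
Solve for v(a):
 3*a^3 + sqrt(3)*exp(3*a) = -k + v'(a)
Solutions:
 v(a) = C1 + 3*a^4/4 + a*k + sqrt(3)*exp(3*a)/3


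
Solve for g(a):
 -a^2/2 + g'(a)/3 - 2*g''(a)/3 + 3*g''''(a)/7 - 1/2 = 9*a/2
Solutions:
 g(a) = C1 + C2*exp(a*(4*18^(1/3)*7^(2/3)/(sqrt(57) + 27)^(1/3) + 84^(1/3)*(sqrt(57) + 27)^(1/3))/36)*sin(3^(1/6)*a*(-28^(1/3)*3^(2/3)*(sqrt(57) + 27)^(1/3) + 12*2^(1/3)*7^(2/3)/(sqrt(57) + 27)^(1/3))/36) + C3*exp(a*(4*18^(1/3)*7^(2/3)/(sqrt(57) + 27)^(1/3) + 84^(1/3)*(sqrt(57) + 27)^(1/3))/36)*cos(3^(1/6)*a*(-28^(1/3)*3^(2/3)*(sqrt(57) + 27)^(1/3) + 12*2^(1/3)*7^(2/3)/(sqrt(57) + 27)^(1/3))/36) + C4*exp(-a*(4*18^(1/3)*7^(2/3)/(sqrt(57) + 27)^(1/3) + 84^(1/3)*(sqrt(57) + 27)^(1/3))/18) + a^3/2 + 39*a^2/4 + 81*a/2


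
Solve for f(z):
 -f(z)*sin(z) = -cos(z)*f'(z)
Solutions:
 f(z) = C1/cos(z)


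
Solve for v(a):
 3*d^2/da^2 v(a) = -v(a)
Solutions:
 v(a) = C1*sin(sqrt(3)*a/3) + C2*cos(sqrt(3)*a/3)


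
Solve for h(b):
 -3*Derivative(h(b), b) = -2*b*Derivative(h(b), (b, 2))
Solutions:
 h(b) = C1 + C2*b^(5/2)


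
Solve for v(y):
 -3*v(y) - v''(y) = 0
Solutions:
 v(y) = C1*sin(sqrt(3)*y) + C2*cos(sqrt(3)*y)


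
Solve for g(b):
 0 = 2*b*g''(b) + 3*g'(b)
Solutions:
 g(b) = C1 + C2/sqrt(b)


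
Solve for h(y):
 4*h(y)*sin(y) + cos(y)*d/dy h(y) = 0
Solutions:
 h(y) = C1*cos(y)^4


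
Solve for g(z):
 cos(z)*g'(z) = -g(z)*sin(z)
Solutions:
 g(z) = C1*cos(z)


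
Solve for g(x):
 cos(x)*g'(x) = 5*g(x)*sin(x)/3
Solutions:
 g(x) = C1/cos(x)^(5/3)


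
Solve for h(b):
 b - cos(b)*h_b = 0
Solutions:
 h(b) = C1 + Integral(b/cos(b), b)


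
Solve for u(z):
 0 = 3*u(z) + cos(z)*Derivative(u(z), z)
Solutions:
 u(z) = C1*(sin(z) - 1)^(3/2)/(sin(z) + 1)^(3/2)


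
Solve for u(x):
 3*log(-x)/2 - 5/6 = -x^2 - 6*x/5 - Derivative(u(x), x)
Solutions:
 u(x) = C1 - x^3/3 - 3*x^2/5 - 3*x*log(-x)/2 + 7*x/3


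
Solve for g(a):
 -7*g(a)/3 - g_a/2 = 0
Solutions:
 g(a) = C1*exp(-14*a/3)


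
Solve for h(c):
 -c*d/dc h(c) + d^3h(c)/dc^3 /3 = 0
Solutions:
 h(c) = C1 + Integral(C2*airyai(3^(1/3)*c) + C3*airybi(3^(1/3)*c), c)


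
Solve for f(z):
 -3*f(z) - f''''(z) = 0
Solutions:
 f(z) = (C1*sin(sqrt(2)*3^(1/4)*z/2) + C2*cos(sqrt(2)*3^(1/4)*z/2))*exp(-sqrt(2)*3^(1/4)*z/2) + (C3*sin(sqrt(2)*3^(1/4)*z/2) + C4*cos(sqrt(2)*3^(1/4)*z/2))*exp(sqrt(2)*3^(1/4)*z/2)


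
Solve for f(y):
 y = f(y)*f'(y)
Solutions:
 f(y) = -sqrt(C1 + y^2)
 f(y) = sqrt(C1 + y^2)


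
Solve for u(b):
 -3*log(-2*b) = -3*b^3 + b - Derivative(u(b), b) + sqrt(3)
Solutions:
 u(b) = C1 - 3*b^4/4 + b^2/2 + 3*b*log(-b) + b*(-3 + sqrt(3) + 3*log(2))


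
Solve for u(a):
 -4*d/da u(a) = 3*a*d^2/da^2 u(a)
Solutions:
 u(a) = C1 + C2/a^(1/3)


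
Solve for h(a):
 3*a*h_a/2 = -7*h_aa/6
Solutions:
 h(a) = C1 + C2*erf(3*sqrt(14)*a/14)


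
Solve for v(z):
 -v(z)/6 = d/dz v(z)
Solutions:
 v(z) = C1*exp(-z/6)


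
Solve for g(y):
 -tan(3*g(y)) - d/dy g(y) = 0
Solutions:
 g(y) = -asin(C1*exp(-3*y))/3 + pi/3
 g(y) = asin(C1*exp(-3*y))/3


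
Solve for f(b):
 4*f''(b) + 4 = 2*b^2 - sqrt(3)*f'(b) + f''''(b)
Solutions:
 f(b) = C1 + C2*exp(-sqrt(3)*b) + C3*exp(b*(sqrt(3) + sqrt(7))/2) + C4*exp(b*(-sqrt(7) + sqrt(3))/2) + 2*sqrt(3)*b^3/9 - 8*b^2/3 + 52*sqrt(3)*b/9


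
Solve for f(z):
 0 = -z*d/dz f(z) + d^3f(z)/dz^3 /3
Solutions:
 f(z) = C1 + Integral(C2*airyai(3^(1/3)*z) + C3*airybi(3^(1/3)*z), z)


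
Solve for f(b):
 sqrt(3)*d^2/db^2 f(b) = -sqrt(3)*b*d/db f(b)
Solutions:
 f(b) = C1 + C2*erf(sqrt(2)*b/2)


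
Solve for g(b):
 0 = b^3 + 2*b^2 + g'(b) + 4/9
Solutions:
 g(b) = C1 - b^4/4 - 2*b^3/3 - 4*b/9


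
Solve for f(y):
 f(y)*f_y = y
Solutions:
 f(y) = -sqrt(C1 + y^2)
 f(y) = sqrt(C1 + y^2)


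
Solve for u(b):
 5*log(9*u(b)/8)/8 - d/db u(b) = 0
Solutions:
 8*Integral(1/(-log(_y) - 2*log(3) + 3*log(2)), (_y, u(b)))/5 = C1 - b


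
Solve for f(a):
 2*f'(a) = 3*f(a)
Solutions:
 f(a) = C1*exp(3*a/2)


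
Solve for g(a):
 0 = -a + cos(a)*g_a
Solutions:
 g(a) = C1 + Integral(a/cos(a), a)


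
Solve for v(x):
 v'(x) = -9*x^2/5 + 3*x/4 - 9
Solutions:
 v(x) = C1 - 3*x^3/5 + 3*x^2/8 - 9*x


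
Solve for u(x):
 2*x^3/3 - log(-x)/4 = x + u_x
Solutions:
 u(x) = C1 + x^4/6 - x^2/2 - x*log(-x)/4 + x/4


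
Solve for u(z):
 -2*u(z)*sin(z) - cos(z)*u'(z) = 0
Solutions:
 u(z) = C1*cos(z)^2


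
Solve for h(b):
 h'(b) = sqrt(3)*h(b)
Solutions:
 h(b) = C1*exp(sqrt(3)*b)


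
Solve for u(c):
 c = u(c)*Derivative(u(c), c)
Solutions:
 u(c) = -sqrt(C1 + c^2)
 u(c) = sqrt(C1 + c^2)


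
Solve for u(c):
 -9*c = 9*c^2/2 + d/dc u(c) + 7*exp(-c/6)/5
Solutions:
 u(c) = C1 - 3*c^3/2 - 9*c^2/2 + 42*exp(-c/6)/5


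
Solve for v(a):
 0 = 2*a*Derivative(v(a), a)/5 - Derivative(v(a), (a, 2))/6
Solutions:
 v(a) = C1 + C2*erfi(sqrt(30)*a/5)


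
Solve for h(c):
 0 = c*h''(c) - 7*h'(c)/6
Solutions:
 h(c) = C1 + C2*c^(13/6)


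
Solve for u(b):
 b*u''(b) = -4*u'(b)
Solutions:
 u(b) = C1 + C2/b^3


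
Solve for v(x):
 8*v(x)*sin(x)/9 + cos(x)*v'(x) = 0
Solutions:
 v(x) = C1*cos(x)^(8/9)


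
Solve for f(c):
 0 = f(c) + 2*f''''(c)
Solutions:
 f(c) = (C1*sin(2^(1/4)*c/2) + C2*cos(2^(1/4)*c/2))*exp(-2^(1/4)*c/2) + (C3*sin(2^(1/4)*c/2) + C4*cos(2^(1/4)*c/2))*exp(2^(1/4)*c/2)


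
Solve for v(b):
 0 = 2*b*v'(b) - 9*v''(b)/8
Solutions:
 v(b) = C1 + C2*erfi(2*sqrt(2)*b/3)


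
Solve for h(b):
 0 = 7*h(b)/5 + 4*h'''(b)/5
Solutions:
 h(b) = C3*exp(-14^(1/3)*b/2) + (C1*sin(14^(1/3)*sqrt(3)*b/4) + C2*cos(14^(1/3)*sqrt(3)*b/4))*exp(14^(1/3)*b/4)


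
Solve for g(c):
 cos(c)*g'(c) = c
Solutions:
 g(c) = C1 + Integral(c/cos(c), c)


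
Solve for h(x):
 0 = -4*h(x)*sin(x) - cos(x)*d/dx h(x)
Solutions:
 h(x) = C1*cos(x)^4


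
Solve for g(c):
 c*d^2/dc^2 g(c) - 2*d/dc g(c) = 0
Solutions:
 g(c) = C1 + C2*c^3


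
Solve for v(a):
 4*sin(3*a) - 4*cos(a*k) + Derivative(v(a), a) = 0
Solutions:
 v(a) = C1 + 4*cos(3*a)/3 + 4*sin(a*k)/k


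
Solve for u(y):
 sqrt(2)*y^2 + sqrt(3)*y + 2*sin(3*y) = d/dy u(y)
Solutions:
 u(y) = C1 + sqrt(2)*y^3/3 + sqrt(3)*y^2/2 - 2*cos(3*y)/3


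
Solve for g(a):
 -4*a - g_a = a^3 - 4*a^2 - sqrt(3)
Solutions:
 g(a) = C1 - a^4/4 + 4*a^3/3 - 2*a^2 + sqrt(3)*a


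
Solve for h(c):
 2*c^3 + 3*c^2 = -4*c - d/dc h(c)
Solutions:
 h(c) = C1 - c^4/2 - c^3 - 2*c^2


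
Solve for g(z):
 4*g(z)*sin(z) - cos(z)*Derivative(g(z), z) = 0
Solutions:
 g(z) = C1/cos(z)^4


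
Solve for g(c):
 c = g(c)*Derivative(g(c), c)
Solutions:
 g(c) = -sqrt(C1 + c^2)
 g(c) = sqrt(C1 + c^2)


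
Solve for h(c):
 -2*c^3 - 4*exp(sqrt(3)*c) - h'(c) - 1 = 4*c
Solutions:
 h(c) = C1 - c^4/2 - 2*c^2 - c - 4*sqrt(3)*exp(sqrt(3)*c)/3


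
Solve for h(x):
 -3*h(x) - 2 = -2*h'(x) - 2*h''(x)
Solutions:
 h(x) = C1*exp(x*(-1 + sqrt(7))/2) + C2*exp(-x*(1 + sqrt(7))/2) - 2/3


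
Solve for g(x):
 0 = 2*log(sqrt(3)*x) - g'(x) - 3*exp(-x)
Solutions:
 g(x) = C1 + 2*x*log(x) + x*(-2 + log(3)) + 3*exp(-x)


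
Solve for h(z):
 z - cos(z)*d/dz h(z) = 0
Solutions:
 h(z) = C1 + Integral(z/cos(z), z)


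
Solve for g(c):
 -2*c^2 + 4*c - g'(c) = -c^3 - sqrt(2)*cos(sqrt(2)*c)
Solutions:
 g(c) = C1 + c^4/4 - 2*c^3/3 + 2*c^2 + sin(sqrt(2)*c)


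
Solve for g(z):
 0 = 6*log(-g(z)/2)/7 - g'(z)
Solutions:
 -7*Integral(1/(log(-_y) - log(2)), (_y, g(z)))/6 = C1 - z


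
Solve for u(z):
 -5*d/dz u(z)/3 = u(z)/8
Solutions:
 u(z) = C1*exp(-3*z/40)


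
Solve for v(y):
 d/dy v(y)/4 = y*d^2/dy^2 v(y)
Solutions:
 v(y) = C1 + C2*y^(5/4)


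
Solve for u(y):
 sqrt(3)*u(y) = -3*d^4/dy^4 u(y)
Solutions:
 u(y) = (C1*sin(sqrt(2)*3^(7/8)*y/6) + C2*cos(sqrt(2)*3^(7/8)*y/6))*exp(-sqrt(2)*3^(7/8)*y/6) + (C3*sin(sqrt(2)*3^(7/8)*y/6) + C4*cos(sqrt(2)*3^(7/8)*y/6))*exp(sqrt(2)*3^(7/8)*y/6)


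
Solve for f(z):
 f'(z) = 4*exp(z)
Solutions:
 f(z) = C1 + 4*exp(z)


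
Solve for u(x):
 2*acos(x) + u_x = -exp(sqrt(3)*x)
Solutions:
 u(x) = C1 - 2*x*acos(x) + 2*sqrt(1 - x^2) - sqrt(3)*exp(sqrt(3)*x)/3


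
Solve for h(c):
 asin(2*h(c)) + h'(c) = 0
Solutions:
 Integral(1/asin(2*_y), (_y, h(c))) = C1 - c


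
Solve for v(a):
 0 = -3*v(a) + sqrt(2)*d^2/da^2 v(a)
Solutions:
 v(a) = C1*exp(-2^(3/4)*sqrt(3)*a/2) + C2*exp(2^(3/4)*sqrt(3)*a/2)


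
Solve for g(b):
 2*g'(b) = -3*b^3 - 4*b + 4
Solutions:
 g(b) = C1 - 3*b^4/8 - b^2 + 2*b


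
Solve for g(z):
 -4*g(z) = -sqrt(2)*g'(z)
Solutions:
 g(z) = C1*exp(2*sqrt(2)*z)


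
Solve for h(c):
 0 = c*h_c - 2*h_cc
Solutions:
 h(c) = C1 + C2*erfi(c/2)


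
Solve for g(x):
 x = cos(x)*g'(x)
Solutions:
 g(x) = C1 + Integral(x/cos(x), x)


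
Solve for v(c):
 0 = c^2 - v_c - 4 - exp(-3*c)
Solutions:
 v(c) = C1 + c^3/3 - 4*c + exp(-3*c)/3


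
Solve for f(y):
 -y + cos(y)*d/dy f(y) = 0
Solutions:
 f(y) = C1 + Integral(y/cos(y), y)


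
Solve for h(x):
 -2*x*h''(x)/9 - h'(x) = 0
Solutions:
 h(x) = C1 + C2/x^(7/2)


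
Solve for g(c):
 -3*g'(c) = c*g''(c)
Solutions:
 g(c) = C1 + C2/c^2


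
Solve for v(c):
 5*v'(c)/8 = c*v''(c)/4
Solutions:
 v(c) = C1 + C2*c^(7/2)


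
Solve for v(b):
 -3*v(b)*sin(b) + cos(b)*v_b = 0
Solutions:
 v(b) = C1/cos(b)^3


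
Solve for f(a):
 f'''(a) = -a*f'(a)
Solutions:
 f(a) = C1 + Integral(C2*airyai(-a) + C3*airybi(-a), a)


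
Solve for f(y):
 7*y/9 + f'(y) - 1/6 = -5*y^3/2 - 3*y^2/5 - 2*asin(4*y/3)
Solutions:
 f(y) = C1 - 5*y^4/8 - y^3/5 - 7*y^2/18 - 2*y*asin(4*y/3) + y/6 - sqrt(9 - 16*y^2)/2


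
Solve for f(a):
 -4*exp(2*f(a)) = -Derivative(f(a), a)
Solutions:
 f(a) = log(-sqrt(-1/(C1 + 4*a))) - log(2)/2
 f(a) = log(-1/(C1 + 4*a))/2 - log(2)/2


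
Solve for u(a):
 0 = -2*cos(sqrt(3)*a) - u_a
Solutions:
 u(a) = C1 - 2*sqrt(3)*sin(sqrt(3)*a)/3


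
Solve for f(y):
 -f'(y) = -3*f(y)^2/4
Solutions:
 f(y) = -4/(C1 + 3*y)


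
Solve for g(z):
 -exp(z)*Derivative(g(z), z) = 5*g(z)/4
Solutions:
 g(z) = C1*exp(5*exp(-z)/4)


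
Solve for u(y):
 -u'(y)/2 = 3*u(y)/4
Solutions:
 u(y) = C1*exp(-3*y/2)


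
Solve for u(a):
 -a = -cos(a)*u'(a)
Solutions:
 u(a) = C1 + Integral(a/cos(a), a)


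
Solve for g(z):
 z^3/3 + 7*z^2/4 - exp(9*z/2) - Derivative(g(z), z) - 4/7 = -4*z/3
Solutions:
 g(z) = C1 + z^4/12 + 7*z^3/12 + 2*z^2/3 - 4*z/7 - 2*exp(9*z/2)/9


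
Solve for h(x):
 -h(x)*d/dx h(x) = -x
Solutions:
 h(x) = -sqrt(C1 + x^2)
 h(x) = sqrt(C1 + x^2)


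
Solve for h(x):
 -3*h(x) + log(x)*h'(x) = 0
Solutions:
 h(x) = C1*exp(3*li(x))


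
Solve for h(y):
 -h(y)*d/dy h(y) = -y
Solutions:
 h(y) = -sqrt(C1 + y^2)
 h(y) = sqrt(C1 + y^2)


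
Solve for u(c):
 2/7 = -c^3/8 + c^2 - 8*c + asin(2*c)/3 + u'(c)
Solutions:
 u(c) = C1 + c^4/32 - c^3/3 + 4*c^2 - c*asin(2*c)/3 + 2*c/7 - sqrt(1 - 4*c^2)/6


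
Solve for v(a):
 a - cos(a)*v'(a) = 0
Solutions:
 v(a) = C1 + Integral(a/cos(a), a)


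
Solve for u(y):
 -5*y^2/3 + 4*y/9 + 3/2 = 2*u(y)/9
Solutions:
 u(y) = -15*y^2/2 + 2*y + 27/4


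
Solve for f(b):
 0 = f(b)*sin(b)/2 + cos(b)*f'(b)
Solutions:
 f(b) = C1*sqrt(cos(b))


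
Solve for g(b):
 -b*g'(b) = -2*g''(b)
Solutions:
 g(b) = C1 + C2*erfi(b/2)


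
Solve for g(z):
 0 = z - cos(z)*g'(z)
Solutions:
 g(z) = C1 + Integral(z/cos(z), z)


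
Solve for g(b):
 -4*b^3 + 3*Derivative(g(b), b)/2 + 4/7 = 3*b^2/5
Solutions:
 g(b) = C1 + 2*b^4/3 + 2*b^3/15 - 8*b/21


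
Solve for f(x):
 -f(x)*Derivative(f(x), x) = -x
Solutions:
 f(x) = -sqrt(C1 + x^2)
 f(x) = sqrt(C1 + x^2)


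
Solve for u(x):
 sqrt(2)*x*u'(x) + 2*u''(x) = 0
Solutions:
 u(x) = C1 + C2*erf(2^(1/4)*x/2)


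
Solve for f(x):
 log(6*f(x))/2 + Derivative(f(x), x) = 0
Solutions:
 2*Integral(1/(log(_y) + log(6)), (_y, f(x))) = C1 - x


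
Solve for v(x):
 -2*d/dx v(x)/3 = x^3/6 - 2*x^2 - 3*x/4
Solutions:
 v(x) = C1 - x^4/16 + x^3 + 9*x^2/16


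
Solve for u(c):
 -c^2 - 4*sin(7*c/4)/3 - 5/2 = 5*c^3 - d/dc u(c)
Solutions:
 u(c) = C1 + 5*c^4/4 + c^3/3 + 5*c/2 - 16*cos(7*c/4)/21


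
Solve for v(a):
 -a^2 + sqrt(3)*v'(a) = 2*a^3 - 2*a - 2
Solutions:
 v(a) = C1 + sqrt(3)*a^4/6 + sqrt(3)*a^3/9 - sqrt(3)*a^2/3 - 2*sqrt(3)*a/3


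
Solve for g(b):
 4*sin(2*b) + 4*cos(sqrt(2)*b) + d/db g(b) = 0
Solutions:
 g(b) = C1 - 2*sqrt(2)*sin(sqrt(2)*b) + 2*cos(2*b)


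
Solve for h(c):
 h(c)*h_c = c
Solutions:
 h(c) = -sqrt(C1 + c^2)
 h(c) = sqrt(C1 + c^2)


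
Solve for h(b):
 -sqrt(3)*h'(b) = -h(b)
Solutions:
 h(b) = C1*exp(sqrt(3)*b/3)


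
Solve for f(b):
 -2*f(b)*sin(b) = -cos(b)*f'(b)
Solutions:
 f(b) = C1/cos(b)^2


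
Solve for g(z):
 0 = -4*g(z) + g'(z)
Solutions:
 g(z) = C1*exp(4*z)


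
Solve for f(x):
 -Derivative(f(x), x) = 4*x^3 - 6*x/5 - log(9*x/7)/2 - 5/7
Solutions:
 f(x) = C1 - x^4 + 3*x^2/5 + x*log(x)/2 - x*log(7)/2 + 3*x/14 + x*log(3)


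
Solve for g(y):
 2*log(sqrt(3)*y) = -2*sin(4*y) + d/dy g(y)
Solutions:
 g(y) = C1 + 2*y*log(y) - 2*y + y*log(3) - cos(4*y)/2


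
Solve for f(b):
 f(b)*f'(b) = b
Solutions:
 f(b) = -sqrt(C1 + b^2)
 f(b) = sqrt(C1 + b^2)


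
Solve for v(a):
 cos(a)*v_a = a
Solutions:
 v(a) = C1 + Integral(a/cos(a), a)


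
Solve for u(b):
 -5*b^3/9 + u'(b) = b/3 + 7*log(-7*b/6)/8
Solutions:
 u(b) = C1 + 5*b^4/36 + b^2/6 + 7*b*log(-b)/8 + 7*b*(-log(6) - 1 + log(7))/8


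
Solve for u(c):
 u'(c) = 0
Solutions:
 u(c) = C1


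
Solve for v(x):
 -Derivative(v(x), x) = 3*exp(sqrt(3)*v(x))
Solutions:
 v(x) = sqrt(3)*(2*log(1/(C1 + 3*x)) - log(3))/6
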